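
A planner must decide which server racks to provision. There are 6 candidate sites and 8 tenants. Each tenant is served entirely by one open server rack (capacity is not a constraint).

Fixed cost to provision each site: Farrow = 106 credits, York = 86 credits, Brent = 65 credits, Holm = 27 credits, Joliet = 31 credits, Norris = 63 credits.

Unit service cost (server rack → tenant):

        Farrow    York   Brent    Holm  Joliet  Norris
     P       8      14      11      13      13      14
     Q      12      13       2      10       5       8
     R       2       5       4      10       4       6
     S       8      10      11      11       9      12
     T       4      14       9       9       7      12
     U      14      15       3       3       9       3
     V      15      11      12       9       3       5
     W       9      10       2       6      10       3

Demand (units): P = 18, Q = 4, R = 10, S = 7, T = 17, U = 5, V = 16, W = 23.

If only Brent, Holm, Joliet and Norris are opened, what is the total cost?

Total cost: 723

Each tenant is assigned to its cheapest site among the open ones.
{Brent, Holm, Joliet, Norris}: P→Brent 11·18=198, Q→Brent 2·4=8, R→Brent 4·10=40, S→Joliet 9·7=63, T→Joliet 7·17=119, U→Brent 3·5=15, V→Joliet 3·16=48, W→Brent 2·23=46. Service 537; fixed 186; total 723.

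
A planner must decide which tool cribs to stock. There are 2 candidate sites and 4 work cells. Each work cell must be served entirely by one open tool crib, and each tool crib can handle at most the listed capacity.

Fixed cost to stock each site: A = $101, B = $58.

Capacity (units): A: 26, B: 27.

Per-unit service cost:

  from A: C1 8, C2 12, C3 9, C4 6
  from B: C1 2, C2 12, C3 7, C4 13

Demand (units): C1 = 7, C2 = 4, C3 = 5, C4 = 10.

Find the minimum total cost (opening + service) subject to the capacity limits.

Minimum total cost: 285

Open {B}: C1→B 2·7=14, C2→B 12·4=48, C3→B 7·5=35, C4→B 13·10=130.
Loads: B carries 26/27. Service 227; fixed 58; total 285.
Next best feasible plan costs 310.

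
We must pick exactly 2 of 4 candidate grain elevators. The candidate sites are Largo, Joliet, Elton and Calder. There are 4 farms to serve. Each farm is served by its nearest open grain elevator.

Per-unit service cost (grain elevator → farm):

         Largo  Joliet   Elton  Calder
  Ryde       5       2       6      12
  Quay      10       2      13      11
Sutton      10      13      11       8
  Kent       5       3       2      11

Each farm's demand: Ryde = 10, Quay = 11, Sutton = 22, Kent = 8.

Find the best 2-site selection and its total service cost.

With exactly 2 open, each farm uses its cheapest among the chosen.
{Joliet, Calder}: Ryde→Joliet 2·10=20, Quay→Joliet 2·11=22, Sutton→Calder 8·22=176, Kent→Joliet 3·8=24. Service cost 242.
{Largo, Joliet}: service cost 286
{Joliet, Elton}: service cost 300
Among all 6 size-2 choices, {Joliet, Calder} is lowest.

Choose Joliet and Calder; total service cost 242.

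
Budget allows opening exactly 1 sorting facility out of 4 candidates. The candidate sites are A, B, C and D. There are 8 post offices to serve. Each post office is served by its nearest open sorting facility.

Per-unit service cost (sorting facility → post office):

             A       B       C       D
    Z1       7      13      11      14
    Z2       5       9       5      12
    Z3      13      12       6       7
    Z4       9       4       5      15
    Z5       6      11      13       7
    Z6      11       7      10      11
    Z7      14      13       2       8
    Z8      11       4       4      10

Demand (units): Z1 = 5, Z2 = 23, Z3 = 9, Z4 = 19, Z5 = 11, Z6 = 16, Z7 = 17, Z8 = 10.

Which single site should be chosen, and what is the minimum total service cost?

With exactly 1 open, each post office uses its cheapest among the chosen.
{C}: Z1→C 11·5=55, Z2→C 5·23=115, Z3→C 6·9=54, Z4→C 5·19=95, Z5→C 13·11=143, Z6→C 10·16=160, Z7→C 2·17=34, Z8→C 4·10=40. Service cost 696.
{B}: service cost 950
{A}: service cost 1028
Among all 4 size-1 choices, {C} is lowest.

Choose C only; total service cost 696.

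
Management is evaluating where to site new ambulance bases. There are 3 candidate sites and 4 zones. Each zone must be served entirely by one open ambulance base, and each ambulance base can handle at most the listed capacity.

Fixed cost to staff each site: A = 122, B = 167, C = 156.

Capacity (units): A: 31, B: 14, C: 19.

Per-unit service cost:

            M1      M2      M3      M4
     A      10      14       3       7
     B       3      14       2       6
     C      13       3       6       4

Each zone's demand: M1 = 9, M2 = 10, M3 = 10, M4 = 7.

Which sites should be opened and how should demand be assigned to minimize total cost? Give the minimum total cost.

Minimum total cost: 456

Open {A, C}: M1→A 10·9=90, M2→C 3·10=30, M3→A 3·10=30, M4→C 4·7=28.
Loads: A carries 19/31, C carries 17/19. Service 178; fixed 278; total 456.
Next best feasible plan costs 477.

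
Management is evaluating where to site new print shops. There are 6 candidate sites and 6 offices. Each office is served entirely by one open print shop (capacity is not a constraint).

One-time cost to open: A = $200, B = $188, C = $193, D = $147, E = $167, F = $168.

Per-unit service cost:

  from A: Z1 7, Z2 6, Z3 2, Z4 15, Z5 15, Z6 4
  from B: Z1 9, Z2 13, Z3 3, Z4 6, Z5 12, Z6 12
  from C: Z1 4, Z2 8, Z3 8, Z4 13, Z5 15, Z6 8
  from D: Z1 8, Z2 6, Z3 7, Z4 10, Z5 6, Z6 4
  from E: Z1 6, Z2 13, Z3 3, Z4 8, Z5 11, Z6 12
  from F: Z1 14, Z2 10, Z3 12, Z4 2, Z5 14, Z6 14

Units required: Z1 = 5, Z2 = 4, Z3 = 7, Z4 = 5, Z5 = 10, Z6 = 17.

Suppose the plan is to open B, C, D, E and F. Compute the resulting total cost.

Each office is assigned to its cheapest site among the open ones.
{B, C, D, E, F}: Z1→C 4·5=20, Z2→D 6·4=24, Z3→B 3·7=21, Z4→F 2·5=10, Z5→D 6·10=60, Z6→D 4·17=68. Service 203; fixed 863; total 1066.

Total cost: 1066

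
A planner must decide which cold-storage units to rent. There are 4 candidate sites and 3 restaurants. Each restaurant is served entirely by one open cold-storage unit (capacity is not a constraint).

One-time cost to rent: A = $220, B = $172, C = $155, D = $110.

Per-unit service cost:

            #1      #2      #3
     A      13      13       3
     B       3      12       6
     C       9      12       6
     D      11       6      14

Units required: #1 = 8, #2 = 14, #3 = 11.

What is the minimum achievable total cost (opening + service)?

Minimum total cost: 430

For any fixed open set, each restaurant goes to its cheapest open site; total = fixed + service.
{B}: #1→B 3·8=24, #2→B 12·14=168, #3→B 6·11=66. Service 258; fixed 172; total 430.
{D}: #1→D 11·8=88, #2→D 6·14=84, #3→D 14·11=154. Service 326; fixed 110; total 436.
{B, D}: service 174 + fixed 282 = 456
{A, B, C, D}: service 141 + fixed 657 = 798
(All 15 nonempty subsets were checked; B only is lowest.)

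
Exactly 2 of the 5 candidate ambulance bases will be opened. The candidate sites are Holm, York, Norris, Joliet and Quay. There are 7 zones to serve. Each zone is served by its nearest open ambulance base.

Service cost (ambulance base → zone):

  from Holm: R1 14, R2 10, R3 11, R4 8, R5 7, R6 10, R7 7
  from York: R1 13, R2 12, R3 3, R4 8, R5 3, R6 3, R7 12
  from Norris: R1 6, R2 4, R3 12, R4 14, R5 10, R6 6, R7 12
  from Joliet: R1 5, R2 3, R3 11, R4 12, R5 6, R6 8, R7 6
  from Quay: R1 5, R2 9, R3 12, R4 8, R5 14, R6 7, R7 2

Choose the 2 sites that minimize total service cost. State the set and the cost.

Choose York and Joliet; total service cost 31.

With exactly 2 open, each zone uses its cheapest among the chosen.
{York, Joliet}: R1→Joliet 5, R2→Joliet 3, R3→York 3, R4→York 8, R5→York 3, R6→York 3, R7→Joliet 6. Service cost 31.
{York, Quay}: service cost 33
{York, Norris}: service cost 39
Among all 10 size-2 choices, {York, Joliet} is lowest.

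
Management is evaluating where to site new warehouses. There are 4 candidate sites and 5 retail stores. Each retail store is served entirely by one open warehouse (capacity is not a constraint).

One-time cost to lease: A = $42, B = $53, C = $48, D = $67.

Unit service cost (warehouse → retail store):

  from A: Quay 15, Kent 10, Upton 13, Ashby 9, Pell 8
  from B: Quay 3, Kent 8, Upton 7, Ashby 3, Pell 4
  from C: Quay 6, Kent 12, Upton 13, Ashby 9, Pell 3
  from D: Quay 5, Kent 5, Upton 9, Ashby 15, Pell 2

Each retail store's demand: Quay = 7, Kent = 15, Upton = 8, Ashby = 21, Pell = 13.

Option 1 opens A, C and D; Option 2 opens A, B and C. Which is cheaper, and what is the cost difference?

Option 1: {A, C, D}: Quay→D 5·7=35, Kent→D 5·15=75, Upton→D 9·8=72, Ashby→A 9·21=189, Pell→D 2·13=26. Service 397; fixed 157; total 554.
Option 2: {A, B, C}: Quay→B 3·7=21, Kent→B 8·15=120, Upton→B 7·8=56, Ashby→B 3·21=63, Pell→C 3·13=39. Service 299; fixed 143; total 442.
Difference: |554 − 442| = 112.

Option 2 is cheaper by 112.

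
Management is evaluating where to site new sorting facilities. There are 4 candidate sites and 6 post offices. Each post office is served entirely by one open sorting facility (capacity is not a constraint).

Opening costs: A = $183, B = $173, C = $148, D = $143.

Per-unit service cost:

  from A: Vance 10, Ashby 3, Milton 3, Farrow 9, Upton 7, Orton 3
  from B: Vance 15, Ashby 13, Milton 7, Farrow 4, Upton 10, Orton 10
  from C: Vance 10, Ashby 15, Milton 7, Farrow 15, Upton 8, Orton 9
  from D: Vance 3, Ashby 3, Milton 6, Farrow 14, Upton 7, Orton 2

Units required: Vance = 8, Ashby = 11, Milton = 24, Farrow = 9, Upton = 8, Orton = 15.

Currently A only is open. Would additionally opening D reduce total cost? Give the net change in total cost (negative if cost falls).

Current service cost with {A}: 367.
Adding D: each post office re-picks its cheapest; new service cost 296, saving 71.
Extra fixed cost: 143. Net change = 143 − 71 = 72.
(Totals: 550 → 622.)

No — net change +72 (cost rises by 72).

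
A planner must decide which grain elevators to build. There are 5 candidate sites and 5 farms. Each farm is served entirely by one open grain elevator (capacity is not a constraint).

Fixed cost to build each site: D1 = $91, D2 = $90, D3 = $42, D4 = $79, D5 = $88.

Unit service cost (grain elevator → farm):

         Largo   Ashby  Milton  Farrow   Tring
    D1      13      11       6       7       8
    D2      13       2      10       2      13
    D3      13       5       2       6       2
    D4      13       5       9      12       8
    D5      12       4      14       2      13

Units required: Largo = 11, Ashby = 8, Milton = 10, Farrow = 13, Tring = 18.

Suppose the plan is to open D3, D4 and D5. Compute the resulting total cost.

Each farm is assigned to its cheapest site among the open ones.
{D3, D4, D5}: Largo→D5 12·11=132, Ashby→D5 4·8=32, Milton→D3 2·10=20, Farrow→D5 2·13=26, Tring→D3 2·18=36. Service 246; fixed 209; total 455.

Total cost: 455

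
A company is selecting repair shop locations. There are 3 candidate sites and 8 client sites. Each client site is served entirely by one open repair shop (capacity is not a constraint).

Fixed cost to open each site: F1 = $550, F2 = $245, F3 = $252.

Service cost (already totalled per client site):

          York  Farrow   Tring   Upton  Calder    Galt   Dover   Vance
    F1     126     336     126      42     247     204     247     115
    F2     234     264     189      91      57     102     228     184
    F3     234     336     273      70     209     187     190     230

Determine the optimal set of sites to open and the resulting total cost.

For any fixed open set, each client site goes to its cheapest open site; total = fixed + service.
{F2}: York→F2 234, Farrow→F2 264, Tring→F2 189, Upton→F2 91, Calder→F2 57, Galt→F2 102, Dover→F2 228, Vance→F2 184. Service 1349; fixed 245; total 1594.
{F2, F3}: service 1290 + fixed 497 = 1787
{F1, F2}: service 1060 + fixed 795 = 1855
{F1, F2, F3}: service 1022 + fixed 1047 = 2069
No other subset beats 1594.

Open F2 only; minimum total cost 1594.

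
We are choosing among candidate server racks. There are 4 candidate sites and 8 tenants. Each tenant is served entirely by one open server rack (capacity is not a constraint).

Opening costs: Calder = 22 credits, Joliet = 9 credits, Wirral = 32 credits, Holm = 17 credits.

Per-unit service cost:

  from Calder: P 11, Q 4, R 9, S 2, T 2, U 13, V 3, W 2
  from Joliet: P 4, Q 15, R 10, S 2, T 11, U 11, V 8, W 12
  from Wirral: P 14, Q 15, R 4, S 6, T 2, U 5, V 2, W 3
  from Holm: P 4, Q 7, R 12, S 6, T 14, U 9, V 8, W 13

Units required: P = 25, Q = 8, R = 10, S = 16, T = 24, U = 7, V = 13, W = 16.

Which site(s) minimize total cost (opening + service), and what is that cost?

Open Calder, Joliet and Wirral; minimum total cost 408.

For any fixed open set, each tenant goes to its cheapest open site; total = fixed + service.
{Calder, Joliet, Wirral}: P→Joliet 4·25=100, Q→Calder 4·8=32, R→Wirral 4·10=40, S→Calder 2·16=32, T→Calder 2·24=48, U→Wirral 5·7=35, V→Wirral 2·13=26, W→Calder 2·16=32. Service 345; fixed 63; total 408.
{Calder, Wirral, Holm}: service 345 + fixed 71 = 416
{Calder, Joliet, Wirral, Holm}: P→Joliet 4·25=100, Q→Calder 4·8=32, R→Wirral 4·10=40, S→Calder 2·16=32, T→Calder 2·24=48, U→Wirral 5·7=35, V→Wirral 2·13=26, W→Calder 2·16=32. Service 345; fixed 80; total 425.
{Joliet}: P→Joliet 4·25=100, Q→Joliet 15·8=120, R→Joliet 10·10=100, S→Joliet 2·16=32, T→Joliet 11·24=264, U→Joliet 11·7=77, V→Joliet 8·13=104, W→Joliet 12·16=192. Service 989; fixed 9; total 998.
No other subset beats 408.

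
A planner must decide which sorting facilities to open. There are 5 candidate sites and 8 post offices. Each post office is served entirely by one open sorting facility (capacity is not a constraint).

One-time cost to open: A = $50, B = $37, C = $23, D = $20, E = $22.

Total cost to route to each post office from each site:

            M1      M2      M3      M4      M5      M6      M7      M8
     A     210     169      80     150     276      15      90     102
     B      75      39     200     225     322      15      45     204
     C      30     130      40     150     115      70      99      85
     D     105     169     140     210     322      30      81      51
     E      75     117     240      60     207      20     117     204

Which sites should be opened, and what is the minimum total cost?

For any fixed open set, each post office goes to its cheapest open site; total = fixed + service.
{B, C, D, E}: M1→C 30, M2→B 39, M3→C 40, M4→E 60, M5→C 115, M6→B 15, M7→B 45, M8→D 51. Service 395; fixed 102; total 497.
{B, C, E}: service 429 + fixed 82 = 511
{A, B, C, D, E}: service 395 + fixed 152 = 547
{D}: M1→D 105, M2→D 169, M3→D 140, M4→D 210, M5→D 322, M6→D 30, M7→D 81, M8→D 51. Service 1108; fixed 20; total 1128.
No other subset beats 497.

Open B, C, D and E; minimum total cost 497.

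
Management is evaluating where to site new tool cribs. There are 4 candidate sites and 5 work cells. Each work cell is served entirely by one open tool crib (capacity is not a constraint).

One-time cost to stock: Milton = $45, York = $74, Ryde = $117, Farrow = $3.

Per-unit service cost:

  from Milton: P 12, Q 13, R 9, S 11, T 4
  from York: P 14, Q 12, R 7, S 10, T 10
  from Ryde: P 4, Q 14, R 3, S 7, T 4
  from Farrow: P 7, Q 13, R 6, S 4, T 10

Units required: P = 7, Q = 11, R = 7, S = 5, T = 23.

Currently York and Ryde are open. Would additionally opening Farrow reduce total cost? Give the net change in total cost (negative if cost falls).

Current service cost with {York, Ryde}: 308.
Adding Farrow: each work cell re-picks its cheapest; new service cost 293, saving 15.
Extra fixed cost: 3. Net change = 3 − 15 = -12.
(Totals: 499 → 487.)

Yes — net change −12 (cost falls by 12).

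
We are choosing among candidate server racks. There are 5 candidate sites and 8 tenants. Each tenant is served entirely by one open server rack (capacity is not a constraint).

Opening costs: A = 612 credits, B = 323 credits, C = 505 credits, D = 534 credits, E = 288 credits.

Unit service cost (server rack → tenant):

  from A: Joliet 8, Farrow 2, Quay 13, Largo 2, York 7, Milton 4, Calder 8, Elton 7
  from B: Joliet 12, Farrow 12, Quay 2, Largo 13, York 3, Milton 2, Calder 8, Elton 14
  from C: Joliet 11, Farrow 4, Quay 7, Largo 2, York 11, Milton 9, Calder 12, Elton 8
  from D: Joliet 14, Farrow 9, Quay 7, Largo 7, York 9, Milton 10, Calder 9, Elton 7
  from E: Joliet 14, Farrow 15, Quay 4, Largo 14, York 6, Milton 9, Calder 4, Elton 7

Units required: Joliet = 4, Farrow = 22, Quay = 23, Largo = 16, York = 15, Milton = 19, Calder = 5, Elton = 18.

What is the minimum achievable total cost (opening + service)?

For any fixed open set, each tenant goes to its cheapest open site; total = fixed + service.
{B}: Joliet→B 12·4=48, Farrow→B 12·22=264, Quay→B 2·23=46, Largo→B 13·16=208, York→B 3·15=45, Milton→B 2·19=38, Calder→B 8·5=40, Elton→B 14·18=252. Service 941; fixed 323; total 1264.
{B, C}: Joliet→C 11·4=44, Farrow→C 4·22=88, Quay→B 2·23=46, Largo→C 2·16=32, York→B 3·15=45, Milton→B 2·19=38, Calder→B 8·5=40, Elton→C 8·18=144. Service 477; fixed 828; total 1305.
{A, B}: Joliet→A 8·4=32, Farrow→A 2·22=44, Quay→B 2·23=46, Largo→A 2·16=32, York→B 3·15=45, Milton→B 2·19=38, Calder→A 8·5=40, Elton→A 7·18=126. Service 403; fixed 935; total 1338.
{A, B, C, D, E}: Joliet→A 8·4=32, Farrow→A 2·22=44, Quay→B 2·23=46, Largo→A 2·16=32, York→B 3·15=45, Milton→B 2·19=38, Calder→E 4·5=20, Elton→A 7·18=126. Service 383; fixed 2262; total 2645.
No other subset beats 1264.

Minimum total cost: 1264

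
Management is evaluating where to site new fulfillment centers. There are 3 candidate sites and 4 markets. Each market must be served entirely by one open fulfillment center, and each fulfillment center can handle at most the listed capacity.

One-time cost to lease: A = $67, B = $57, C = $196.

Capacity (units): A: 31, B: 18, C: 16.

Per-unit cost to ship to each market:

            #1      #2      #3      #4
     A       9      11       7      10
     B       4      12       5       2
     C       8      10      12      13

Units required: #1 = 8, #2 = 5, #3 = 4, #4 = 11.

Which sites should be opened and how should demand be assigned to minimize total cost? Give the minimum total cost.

Open {A, B}: #1→A 9·8=72, #2→A 11·5=55, #3→B 5·4=20, #4→B 2·11=22.
Loads: A carries 13/31, B carries 15/18. Service 169; fixed 124; total 293.
Next best feasible plan costs 301.

Minimum total cost: 293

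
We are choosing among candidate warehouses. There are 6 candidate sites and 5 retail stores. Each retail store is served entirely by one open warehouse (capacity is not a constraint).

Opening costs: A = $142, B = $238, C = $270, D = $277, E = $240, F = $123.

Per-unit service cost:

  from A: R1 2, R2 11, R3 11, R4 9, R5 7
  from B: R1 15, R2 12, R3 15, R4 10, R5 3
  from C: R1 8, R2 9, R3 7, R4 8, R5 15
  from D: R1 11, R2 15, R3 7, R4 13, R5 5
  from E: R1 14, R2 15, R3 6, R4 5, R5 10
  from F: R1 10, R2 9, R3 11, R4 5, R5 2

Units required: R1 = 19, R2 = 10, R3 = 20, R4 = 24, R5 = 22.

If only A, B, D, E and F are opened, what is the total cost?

Each retail store is assigned to its cheapest site among the open ones.
{A, B, D, E, F}: R1→A 2·19=38, R2→F 9·10=90, R3→E 6·20=120, R4→E 5·24=120, R5→F 2·22=44. Service 412; fixed 1020; total 1432.

Total cost: 1432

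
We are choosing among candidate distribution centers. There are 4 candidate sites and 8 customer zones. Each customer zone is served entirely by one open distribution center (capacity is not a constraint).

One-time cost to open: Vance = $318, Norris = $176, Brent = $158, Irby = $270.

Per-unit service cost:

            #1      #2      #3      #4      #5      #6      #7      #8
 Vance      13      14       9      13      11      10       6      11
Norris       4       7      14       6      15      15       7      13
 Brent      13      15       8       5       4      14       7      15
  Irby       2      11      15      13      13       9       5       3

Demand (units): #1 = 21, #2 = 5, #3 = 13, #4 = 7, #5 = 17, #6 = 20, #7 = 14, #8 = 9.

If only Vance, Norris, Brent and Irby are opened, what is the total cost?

Total cost: 1483

Each customer zone is assigned to its cheapest site among the open ones.
{Vance, Norris, Brent, Irby}: #1→Irby 2·21=42, #2→Norris 7·5=35, #3→Brent 8·13=104, #4→Brent 5·7=35, #5→Brent 4·17=68, #6→Irby 9·20=180, #7→Irby 5·14=70, #8→Irby 3·9=27. Service 561; fixed 922; total 1483.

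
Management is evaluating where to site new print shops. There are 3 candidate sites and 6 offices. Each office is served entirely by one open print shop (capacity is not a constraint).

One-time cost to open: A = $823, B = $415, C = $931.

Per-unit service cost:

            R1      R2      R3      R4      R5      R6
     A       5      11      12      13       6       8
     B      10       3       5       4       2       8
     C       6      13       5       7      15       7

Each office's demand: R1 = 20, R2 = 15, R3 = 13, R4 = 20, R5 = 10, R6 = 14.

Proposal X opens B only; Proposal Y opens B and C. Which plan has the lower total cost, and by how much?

Proposal X: {B}: R1→B 10·20=200, R2→B 3·15=45, R3→B 5·13=65, R4→B 4·20=80, R5→B 2·10=20, R6→B 8·14=112. Service 522; fixed 415; total 937.
Proposal Y: {B, C}: R1→C 6·20=120, R2→B 3·15=45, R3→B 5·13=65, R4→B 4·20=80, R5→B 2·10=20, R6→C 7·14=98. Service 428; fixed 1346; total 1774.
Difference: |937 − 1774| = 837.

Proposal X is cheaper by 837.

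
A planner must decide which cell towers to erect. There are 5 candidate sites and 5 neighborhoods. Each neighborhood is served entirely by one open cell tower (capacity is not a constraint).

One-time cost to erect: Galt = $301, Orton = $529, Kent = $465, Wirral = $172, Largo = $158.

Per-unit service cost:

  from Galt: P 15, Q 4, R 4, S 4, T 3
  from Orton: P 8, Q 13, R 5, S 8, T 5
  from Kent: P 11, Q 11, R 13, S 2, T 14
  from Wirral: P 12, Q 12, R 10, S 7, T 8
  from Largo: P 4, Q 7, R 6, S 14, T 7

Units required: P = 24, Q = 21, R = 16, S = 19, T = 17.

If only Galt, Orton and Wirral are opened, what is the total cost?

Total cost: 1469

Each neighborhood is assigned to its cheapest site among the open ones.
{Galt, Orton, Wirral}: P→Orton 8·24=192, Q→Galt 4·21=84, R→Galt 4·16=64, S→Galt 4·19=76, T→Galt 3·17=51. Service 467; fixed 1002; total 1469.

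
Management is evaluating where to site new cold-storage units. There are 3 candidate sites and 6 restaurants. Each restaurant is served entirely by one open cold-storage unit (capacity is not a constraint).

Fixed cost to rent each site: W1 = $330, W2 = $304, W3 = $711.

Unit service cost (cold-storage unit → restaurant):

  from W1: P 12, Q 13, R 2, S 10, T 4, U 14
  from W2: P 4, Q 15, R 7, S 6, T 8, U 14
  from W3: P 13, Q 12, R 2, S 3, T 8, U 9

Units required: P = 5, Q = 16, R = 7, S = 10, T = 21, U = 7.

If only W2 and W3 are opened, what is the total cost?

Total cost: 1502

Each restaurant is assigned to its cheapest site among the open ones.
{W2, W3}: P→W2 4·5=20, Q→W3 12·16=192, R→W3 2·7=14, S→W3 3·10=30, T→W2 8·21=168, U→W3 9·7=63. Service 487; fixed 1015; total 1502.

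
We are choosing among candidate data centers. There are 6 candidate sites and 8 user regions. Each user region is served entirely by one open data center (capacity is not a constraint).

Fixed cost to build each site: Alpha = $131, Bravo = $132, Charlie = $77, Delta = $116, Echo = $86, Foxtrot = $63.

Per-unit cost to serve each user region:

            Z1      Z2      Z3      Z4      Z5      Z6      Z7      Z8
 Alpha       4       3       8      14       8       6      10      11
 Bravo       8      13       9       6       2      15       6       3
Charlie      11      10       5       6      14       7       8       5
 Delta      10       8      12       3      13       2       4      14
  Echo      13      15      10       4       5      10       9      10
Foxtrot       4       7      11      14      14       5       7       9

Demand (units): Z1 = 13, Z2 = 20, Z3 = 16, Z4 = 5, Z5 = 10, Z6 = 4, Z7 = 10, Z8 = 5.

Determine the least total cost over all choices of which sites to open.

For any fixed open set, each user region goes to its cheapest open site; total = fixed + service.
{Alpha, Charlie}: Z1→Alpha 4·13=52, Z2→Alpha 3·20=60, Z3→Charlie 5·16=80, Z4→Charlie 6·5=30, Z5→Alpha 8·10=80, Z6→Alpha 6·4=24, Z7→Charlie 8·10=80, Z8→Charlie 5·5=25. Service 431; fixed 208; total 639.
{Alpha, Bravo}: service 389 + fixed 263 = 652
{Bravo, Foxtrot}: service 481 + fixed 195 = 676
{Alpha, Bravo, Charlie, Delta, Echo, Foxtrot}: service 290 + fixed 605 = 895
No other subset beats 639.

Minimum total cost: 639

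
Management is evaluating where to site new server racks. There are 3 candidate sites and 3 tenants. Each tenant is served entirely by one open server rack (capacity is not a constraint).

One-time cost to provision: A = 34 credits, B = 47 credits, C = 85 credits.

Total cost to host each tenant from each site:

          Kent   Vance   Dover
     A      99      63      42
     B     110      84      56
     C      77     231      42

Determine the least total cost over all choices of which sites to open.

Minimum total cost: 238

For any fixed open set, each tenant goes to its cheapest open site; total = fixed + service.
{A}: Kent→A 99, Vance→A 63, Dover→A 42. Service 204; fixed 34; total 238.
{A, B}: service 204 + fixed 81 = 285
{B}: service 250 + fixed 47 = 297
{A, B, C}: service 182 + fixed 166 = 348
No other subset beats 238.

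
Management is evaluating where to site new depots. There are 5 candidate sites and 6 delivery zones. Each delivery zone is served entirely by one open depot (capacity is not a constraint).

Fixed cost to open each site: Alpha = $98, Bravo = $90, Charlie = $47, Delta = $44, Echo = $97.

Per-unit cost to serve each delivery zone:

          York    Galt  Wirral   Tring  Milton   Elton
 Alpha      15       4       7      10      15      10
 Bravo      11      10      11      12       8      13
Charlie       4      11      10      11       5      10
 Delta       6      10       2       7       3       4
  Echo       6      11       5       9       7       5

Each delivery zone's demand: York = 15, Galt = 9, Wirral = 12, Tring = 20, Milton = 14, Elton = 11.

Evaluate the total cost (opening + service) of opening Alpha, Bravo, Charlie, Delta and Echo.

Each delivery zone is assigned to its cheapest site among the open ones.
{Alpha, Bravo, Charlie, Delta, Echo}: York→Charlie 4·15=60, Galt→Alpha 4·9=36, Wirral→Delta 2·12=24, Tring→Delta 7·20=140, Milton→Delta 3·14=42, Elton→Delta 4·11=44. Service 346; fixed 376; total 722.

Total cost: 722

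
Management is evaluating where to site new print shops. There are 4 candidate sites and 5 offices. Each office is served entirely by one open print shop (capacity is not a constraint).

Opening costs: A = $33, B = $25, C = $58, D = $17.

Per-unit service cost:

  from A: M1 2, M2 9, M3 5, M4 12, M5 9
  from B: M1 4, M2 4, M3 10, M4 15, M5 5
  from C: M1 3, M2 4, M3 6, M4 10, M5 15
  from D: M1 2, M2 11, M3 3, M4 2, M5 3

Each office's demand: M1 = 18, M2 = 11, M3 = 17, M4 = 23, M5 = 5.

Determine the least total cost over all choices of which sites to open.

Minimum total cost: 234

For any fixed open set, each office goes to its cheapest open site; total = fixed + service.
{B, D}: M1→D 2·18=36, M2→B 4·11=44, M3→D 3·17=51, M4→D 2·23=46, M5→D 3·5=15. Service 192; fixed 42; total 234.
{A, B, D}: M1→A 2·18=36, M2→B 4·11=44, M3→D 3·17=51, M4→D 2·23=46, M5→D 3·5=15. Service 192; fixed 75; total 267.
{C, D}: M1→D 2·18=36, M2→C 4·11=44, M3→D 3·17=51, M4→D 2·23=46, M5→D 3·5=15. Service 192; fixed 75; total 267.
{A, B, C, D}: service 192 + fixed 133 = 325
No other subset beats 234.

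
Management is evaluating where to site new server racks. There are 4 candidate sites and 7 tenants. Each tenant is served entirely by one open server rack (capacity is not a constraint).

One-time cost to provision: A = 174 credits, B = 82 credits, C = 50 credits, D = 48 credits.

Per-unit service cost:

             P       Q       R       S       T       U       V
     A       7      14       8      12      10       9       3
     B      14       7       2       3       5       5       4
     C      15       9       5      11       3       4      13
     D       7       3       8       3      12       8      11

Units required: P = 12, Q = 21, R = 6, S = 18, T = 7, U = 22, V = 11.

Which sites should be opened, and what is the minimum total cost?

Open B and D; minimum total cost 532.

For any fixed open set, each tenant goes to its cheapest open site; total = fixed + service.
{B, D}: P→D 7·12=84, Q→D 3·21=63, R→B 2·6=12, S→B 3·18=54, T→B 5·7=35, U→B 5·22=110, V→B 4·11=44. Service 402; fixed 130; total 532.
{B, C, D}: P→D 7·12=84, Q→D 3·21=63, R→B 2·6=12, S→B 3·18=54, T→C 3·7=21, U→C 4·22=88, V→B 4·11=44. Service 366; fixed 180; total 546.
{C, D}: P→D 7·12=84, Q→D 3·21=63, R→C 5·6=30, S→D 3·18=54, T→C 3·7=21, U→C 4·22=88, V→D 11·11=121. Service 461; fixed 98; total 559.
{A, B, C, D}: service 355 + fixed 354 = 709
No other subset beats 532.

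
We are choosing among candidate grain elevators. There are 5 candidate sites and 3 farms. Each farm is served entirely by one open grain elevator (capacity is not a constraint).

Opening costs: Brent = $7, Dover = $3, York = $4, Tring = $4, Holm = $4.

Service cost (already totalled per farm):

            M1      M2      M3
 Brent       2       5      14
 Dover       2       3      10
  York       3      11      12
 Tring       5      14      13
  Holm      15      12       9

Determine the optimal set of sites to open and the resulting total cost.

Open Dover only; minimum total cost 18.

For any fixed open set, each farm goes to its cheapest open site; total = fixed + service.
{Dover}: M1→Dover 2, M2→Dover 3, M3→Dover 10. Service 15; fixed 3; total 18.
{Dover, Holm}: service 14 + fixed 7 = 21
{Dover, York}: M1→Dover 2, M2→Dover 3, M3→Dover 10. Service 15; fixed 7; total 22.
{Brent, Dover, York, Tring, Holm}: service 14 + fixed 22 = 36
No other subset beats 18.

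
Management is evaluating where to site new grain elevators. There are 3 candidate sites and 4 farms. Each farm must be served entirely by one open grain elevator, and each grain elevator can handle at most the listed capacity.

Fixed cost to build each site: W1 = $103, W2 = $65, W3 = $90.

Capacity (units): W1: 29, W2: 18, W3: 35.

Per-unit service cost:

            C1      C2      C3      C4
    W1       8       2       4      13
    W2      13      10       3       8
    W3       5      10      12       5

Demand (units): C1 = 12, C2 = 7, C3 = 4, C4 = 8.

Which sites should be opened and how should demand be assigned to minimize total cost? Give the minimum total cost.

Minimum total cost: 308

Open {W3}: C1→W3 5·12=60, C2→W3 10·7=70, C3→W3 12·4=48, C4→W3 5·8=40.
Loads: W3 carries 31/35. Service 218; fixed 90; total 308.
Next best feasible plan costs 323.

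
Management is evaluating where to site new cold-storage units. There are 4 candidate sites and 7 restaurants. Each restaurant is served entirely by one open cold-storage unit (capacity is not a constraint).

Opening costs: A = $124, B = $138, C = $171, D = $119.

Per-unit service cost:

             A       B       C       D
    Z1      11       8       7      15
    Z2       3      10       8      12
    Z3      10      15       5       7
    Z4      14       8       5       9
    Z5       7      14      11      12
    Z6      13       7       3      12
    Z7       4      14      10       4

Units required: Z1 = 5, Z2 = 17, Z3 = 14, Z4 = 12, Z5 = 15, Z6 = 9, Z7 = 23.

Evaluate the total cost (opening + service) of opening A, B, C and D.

Total cost: 992

Each restaurant is assigned to its cheapest site among the open ones.
{A, B, C, D}: Z1→C 7·5=35, Z2→A 3·17=51, Z3→C 5·14=70, Z4→C 5·12=60, Z5→A 7·15=105, Z6→C 3·9=27, Z7→A 4·23=92. Service 440; fixed 552; total 992.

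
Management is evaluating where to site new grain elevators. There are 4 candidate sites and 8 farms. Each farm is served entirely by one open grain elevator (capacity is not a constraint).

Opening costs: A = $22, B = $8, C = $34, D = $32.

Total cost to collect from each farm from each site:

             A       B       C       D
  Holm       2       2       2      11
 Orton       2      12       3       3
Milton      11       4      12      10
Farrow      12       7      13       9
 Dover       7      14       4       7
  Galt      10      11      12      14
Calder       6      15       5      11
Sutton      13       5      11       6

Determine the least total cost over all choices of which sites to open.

Minimum total cost: 73

For any fixed open set, each farm goes to its cheapest open site; total = fixed + service.
{A, B}: Holm→A 2, Orton→A 2, Milton→B 4, Farrow→B 7, Dover→A 7, Galt→A 10, Calder→A 6, Sutton→B 5. Service 43; fixed 30; total 73.
{B}: Holm→B 2, Orton→B 12, Milton→B 4, Farrow→B 7, Dover→B 14, Galt→B 11, Calder→B 15, Sutton→B 5. Service 70; fixed 8; total 78.
{B, C}: service 41 + fixed 42 = 83
{A, B, C, D}: service 39 + fixed 96 = 135
No other subset beats 73.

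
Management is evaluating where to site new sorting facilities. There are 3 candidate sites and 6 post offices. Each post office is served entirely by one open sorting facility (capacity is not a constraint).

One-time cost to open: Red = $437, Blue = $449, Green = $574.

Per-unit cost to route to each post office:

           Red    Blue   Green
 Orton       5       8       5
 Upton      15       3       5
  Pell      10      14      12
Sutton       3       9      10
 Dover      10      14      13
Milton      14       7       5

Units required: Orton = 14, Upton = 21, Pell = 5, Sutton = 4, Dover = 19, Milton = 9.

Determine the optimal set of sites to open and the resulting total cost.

Open Blue only; minimum total cost 1059.

For any fixed open set, each post office goes to its cheapest open site; total = fixed + service.
{Blue}: Orton→Blue 8·14=112, Upton→Blue 3·21=63, Pell→Blue 14·5=70, Sutton→Blue 9·4=36, Dover→Blue 14·19=266, Milton→Blue 7·9=63. Service 610; fixed 449; total 1059.
{Green}: Orton→Green 5·14=70, Upton→Green 5·21=105, Pell→Green 12·5=60, Sutton→Green 10·4=40, Dover→Green 13·19=247, Milton→Green 5·9=45. Service 567; fixed 574; total 1141.
{Red}: Orton→Red 5·14=70, Upton→Red 15·21=315, Pell→Red 10·5=50, Sutton→Red 3·4=12, Dover→Red 10·19=190, Milton→Red 14·9=126. Service 763; fixed 437; total 1200.
{Red, Blue, Green}: service 430 + fixed 1460 = 1890
No other subset beats 1059.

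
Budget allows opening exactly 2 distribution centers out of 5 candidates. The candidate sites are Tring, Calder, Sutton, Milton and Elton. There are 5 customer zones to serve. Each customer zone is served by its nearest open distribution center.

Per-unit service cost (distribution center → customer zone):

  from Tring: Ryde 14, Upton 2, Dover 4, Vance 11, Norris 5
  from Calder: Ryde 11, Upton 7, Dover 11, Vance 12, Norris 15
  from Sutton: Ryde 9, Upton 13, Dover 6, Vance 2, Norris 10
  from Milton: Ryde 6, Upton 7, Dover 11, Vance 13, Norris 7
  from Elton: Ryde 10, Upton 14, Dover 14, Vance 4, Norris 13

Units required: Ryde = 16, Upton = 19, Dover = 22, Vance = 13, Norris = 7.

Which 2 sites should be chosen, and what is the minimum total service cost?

With exactly 2 open, each customer zone uses its cheapest among the chosen.
{Tring, Sutton}: Ryde→Sutton 9·16=144, Upton→Tring 2·19=38, Dover→Tring 4·22=88, Vance→Sutton 2·13=26, Norris→Tring 5·7=35. Service cost 331.
{Tring, Elton}: service cost 373
{Tring, Milton}: service cost 400
Among all 10 size-2 choices, {Tring, Sutton} is lowest.

Choose Tring and Sutton; total service cost 331.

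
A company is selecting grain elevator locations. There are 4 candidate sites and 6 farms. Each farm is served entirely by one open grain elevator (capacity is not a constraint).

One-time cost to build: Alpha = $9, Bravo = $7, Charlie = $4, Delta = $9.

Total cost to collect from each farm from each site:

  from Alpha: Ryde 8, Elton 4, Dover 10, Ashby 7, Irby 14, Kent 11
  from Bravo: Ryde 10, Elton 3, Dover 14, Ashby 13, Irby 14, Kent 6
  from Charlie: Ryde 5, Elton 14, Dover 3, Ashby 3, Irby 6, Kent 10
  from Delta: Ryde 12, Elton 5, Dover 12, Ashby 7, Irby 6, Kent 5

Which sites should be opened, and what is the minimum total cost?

For any fixed open set, each farm goes to its cheapest open site; total = fixed + service.
{Bravo, Charlie}: Ryde→Charlie 5, Elton→Bravo 3, Dover→Charlie 3, Ashby→Charlie 3, Irby→Charlie 6, Kent→Bravo 6. Service 26; fixed 11; total 37.
{Charlie, Delta}: Ryde→Charlie 5, Elton→Delta 5, Dover→Charlie 3, Ashby→Charlie 3, Irby→Charlie 6, Kent→Delta 5. Service 27; fixed 13; total 40.
{Alpha, Charlie}: service 31 + fixed 13 = 44
{Alpha, Bravo, Charlie, Delta}: service 25 + fixed 29 = 54
No other subset beats 37.

Open Bravo and Charlie; minimum total cost 37.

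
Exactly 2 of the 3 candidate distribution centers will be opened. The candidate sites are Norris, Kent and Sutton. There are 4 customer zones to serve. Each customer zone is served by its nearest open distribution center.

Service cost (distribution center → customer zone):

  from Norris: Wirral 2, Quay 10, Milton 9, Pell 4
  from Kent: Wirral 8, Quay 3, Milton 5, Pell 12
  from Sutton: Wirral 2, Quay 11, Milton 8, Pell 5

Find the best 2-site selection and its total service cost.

Choose Norris and Kent; total service cost 14.

With exactly 2 open, each customer zone uses its cheapest among the chosen.
{Norris, Kent}: Wirral→Norris 2, Quay→Kent 3, Milton→Kent 5, Pell→Norris 4. Service cost 14.
{Kent, Sutton}: service cost 15
{Norris, Sutton}: service cost 24
Among all 3 size-2 choices, {Norris, Kent} is lowest.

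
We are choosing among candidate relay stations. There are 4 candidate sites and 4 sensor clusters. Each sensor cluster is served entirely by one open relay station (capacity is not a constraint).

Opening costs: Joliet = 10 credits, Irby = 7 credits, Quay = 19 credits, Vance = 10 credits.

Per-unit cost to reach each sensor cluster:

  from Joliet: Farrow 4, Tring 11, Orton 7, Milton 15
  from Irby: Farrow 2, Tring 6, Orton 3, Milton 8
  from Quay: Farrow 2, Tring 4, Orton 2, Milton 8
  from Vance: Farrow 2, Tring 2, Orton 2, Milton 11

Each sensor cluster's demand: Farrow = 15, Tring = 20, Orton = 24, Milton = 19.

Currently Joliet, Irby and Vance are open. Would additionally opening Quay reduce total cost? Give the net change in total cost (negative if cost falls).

No — net change +19 (cost rises by 19).

Current service cost with {Joliet, Irby, Vance}: 270.
Adding Quay: each sensor cluster re-picks its cheapest; new service cost 270, saving 0.
Extra fixed cost: 19. Net change = 19 − 0 = 19.
(Totals: 297 → 316.)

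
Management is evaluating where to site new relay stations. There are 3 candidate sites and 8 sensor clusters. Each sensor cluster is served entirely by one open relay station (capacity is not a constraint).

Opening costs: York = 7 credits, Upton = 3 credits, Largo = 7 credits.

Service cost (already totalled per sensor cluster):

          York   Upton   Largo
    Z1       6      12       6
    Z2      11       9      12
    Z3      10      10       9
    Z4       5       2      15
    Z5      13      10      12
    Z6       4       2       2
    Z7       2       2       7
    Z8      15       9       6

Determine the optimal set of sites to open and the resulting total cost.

Open Upton and Largo; minimum total cost 56.

For any fixed open set, each sensor cluster goes to its cheapest open site; total = fixed + service.
{Upton, Largo}: Z1→Largo 6, Z2→Upton 9, Z3→Largo 9, Z4→Upton 2, Z5→Upton 10, Z6→Upton 2, Z7→Upton 2, Z8→Largo 6. Service 46; fixed 10; total 56.
{Upton}: service 56 + fixed 3 = 59
{York, Upton}: service 50 + fixed 10 = 60
{York, Upton, Largo}: Z1→York 6, Z2→Upton 9, Z3→Largo 9, Z4→Upton 2, Z5→Upton 10, Z6→Upton 2, Z7→York 2, Z8→Largo 6. Service 46; fixed 17; total 63.
No other subset beats 56.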